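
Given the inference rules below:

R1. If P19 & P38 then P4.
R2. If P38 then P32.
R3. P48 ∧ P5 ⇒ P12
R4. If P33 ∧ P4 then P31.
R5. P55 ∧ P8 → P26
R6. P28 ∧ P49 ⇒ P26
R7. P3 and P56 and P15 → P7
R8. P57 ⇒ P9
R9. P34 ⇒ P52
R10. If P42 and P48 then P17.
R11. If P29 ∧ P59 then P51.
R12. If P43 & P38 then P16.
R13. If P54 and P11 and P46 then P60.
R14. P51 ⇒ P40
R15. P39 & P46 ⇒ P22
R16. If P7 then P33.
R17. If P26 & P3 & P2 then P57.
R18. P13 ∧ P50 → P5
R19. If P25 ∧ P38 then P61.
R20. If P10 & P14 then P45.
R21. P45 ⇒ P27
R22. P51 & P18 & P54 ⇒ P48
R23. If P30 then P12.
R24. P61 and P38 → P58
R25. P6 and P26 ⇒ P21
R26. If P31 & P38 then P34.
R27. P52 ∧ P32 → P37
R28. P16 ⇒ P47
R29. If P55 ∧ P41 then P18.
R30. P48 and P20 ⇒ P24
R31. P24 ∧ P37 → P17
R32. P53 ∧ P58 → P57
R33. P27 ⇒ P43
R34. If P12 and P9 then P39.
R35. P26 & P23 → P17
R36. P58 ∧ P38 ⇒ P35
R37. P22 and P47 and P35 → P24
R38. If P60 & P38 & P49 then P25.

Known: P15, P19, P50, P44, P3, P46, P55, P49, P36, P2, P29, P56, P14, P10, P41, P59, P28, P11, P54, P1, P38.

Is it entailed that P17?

No

Forward chaining from the given facts derives: P4, P32, P26, P7, P51, P60, P40, P33, P57, P45, P27, P18, P43, P25, P31, P9, P16, P61, P48, P58, P34, P47, P35, P52, P37.
Rules concluding P17: R10 needs P42; R31 needs P24; R35 needs P23 — none of these are established.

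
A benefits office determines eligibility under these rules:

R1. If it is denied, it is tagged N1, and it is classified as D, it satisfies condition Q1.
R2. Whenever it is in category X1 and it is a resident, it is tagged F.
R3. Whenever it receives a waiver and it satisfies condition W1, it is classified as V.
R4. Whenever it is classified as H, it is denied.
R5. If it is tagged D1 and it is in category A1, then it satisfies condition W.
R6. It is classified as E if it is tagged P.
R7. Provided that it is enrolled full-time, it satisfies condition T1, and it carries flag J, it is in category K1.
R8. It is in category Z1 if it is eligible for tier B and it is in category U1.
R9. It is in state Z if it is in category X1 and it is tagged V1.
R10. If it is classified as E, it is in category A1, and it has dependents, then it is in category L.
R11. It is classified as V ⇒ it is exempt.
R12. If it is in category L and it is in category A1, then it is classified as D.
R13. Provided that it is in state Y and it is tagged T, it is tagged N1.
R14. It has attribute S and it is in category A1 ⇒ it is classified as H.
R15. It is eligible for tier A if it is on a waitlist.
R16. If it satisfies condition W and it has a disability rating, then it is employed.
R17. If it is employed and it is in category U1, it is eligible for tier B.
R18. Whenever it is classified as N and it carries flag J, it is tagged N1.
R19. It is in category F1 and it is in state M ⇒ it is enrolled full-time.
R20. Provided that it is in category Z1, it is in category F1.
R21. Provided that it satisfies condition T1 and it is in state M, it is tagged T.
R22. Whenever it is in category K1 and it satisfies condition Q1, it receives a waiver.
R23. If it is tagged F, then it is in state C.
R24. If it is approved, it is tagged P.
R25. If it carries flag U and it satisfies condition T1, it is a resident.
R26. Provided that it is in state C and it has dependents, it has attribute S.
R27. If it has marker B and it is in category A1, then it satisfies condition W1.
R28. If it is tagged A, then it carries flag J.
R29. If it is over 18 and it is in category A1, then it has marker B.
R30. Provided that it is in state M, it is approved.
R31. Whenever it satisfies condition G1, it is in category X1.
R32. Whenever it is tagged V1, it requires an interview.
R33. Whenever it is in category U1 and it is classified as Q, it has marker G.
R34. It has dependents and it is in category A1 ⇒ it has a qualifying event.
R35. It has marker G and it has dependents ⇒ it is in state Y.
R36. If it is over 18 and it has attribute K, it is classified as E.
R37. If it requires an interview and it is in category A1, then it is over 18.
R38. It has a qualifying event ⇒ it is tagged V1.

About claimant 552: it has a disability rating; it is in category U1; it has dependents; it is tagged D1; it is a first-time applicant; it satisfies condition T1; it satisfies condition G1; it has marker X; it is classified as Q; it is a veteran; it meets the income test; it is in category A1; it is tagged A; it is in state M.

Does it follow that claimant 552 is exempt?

Forward chaining from the given facts derives: satisfies condition W, is employed, is eligible for tier B, is tagged T, carries flag J, is approved, is in category X1, has marker G, has a qualifying event, is in state Y, is tagged V1, is in category Z1, is in state Z, is tagged N1, is in category F1, is tagged P, requires an interview, is over 18, is classified as E, is in category L, is classified as D, is enrolled full-time, has marker B, is in category K1, satisfies condition W1.
The only rule concluding "it is exempt" is R11, which needs "it is classified as V"; that is never established.

No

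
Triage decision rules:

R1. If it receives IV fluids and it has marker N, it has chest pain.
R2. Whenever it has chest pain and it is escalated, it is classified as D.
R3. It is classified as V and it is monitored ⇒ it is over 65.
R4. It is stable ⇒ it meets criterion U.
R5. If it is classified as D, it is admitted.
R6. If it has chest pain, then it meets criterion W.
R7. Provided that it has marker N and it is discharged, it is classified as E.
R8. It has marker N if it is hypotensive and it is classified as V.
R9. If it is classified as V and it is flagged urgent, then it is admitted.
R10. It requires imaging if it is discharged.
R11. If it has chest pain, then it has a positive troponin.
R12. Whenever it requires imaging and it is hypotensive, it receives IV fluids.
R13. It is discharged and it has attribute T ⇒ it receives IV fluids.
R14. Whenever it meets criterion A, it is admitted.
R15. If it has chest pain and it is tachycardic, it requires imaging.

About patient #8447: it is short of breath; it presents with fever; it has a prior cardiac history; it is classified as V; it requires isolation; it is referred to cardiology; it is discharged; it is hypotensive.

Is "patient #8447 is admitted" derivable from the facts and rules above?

No

Forward chaining from the given facts derives: has marker N, requires imaging, receives IV fluids, has chest pain, meets criterion W, is classified as E, has a positive troponin.
Rules concluding "it is admitted": R5 needs "it is classified as D"; R9 needs "it is flagged urgent"; R14 needs "it meets criterion A" — none of these are established.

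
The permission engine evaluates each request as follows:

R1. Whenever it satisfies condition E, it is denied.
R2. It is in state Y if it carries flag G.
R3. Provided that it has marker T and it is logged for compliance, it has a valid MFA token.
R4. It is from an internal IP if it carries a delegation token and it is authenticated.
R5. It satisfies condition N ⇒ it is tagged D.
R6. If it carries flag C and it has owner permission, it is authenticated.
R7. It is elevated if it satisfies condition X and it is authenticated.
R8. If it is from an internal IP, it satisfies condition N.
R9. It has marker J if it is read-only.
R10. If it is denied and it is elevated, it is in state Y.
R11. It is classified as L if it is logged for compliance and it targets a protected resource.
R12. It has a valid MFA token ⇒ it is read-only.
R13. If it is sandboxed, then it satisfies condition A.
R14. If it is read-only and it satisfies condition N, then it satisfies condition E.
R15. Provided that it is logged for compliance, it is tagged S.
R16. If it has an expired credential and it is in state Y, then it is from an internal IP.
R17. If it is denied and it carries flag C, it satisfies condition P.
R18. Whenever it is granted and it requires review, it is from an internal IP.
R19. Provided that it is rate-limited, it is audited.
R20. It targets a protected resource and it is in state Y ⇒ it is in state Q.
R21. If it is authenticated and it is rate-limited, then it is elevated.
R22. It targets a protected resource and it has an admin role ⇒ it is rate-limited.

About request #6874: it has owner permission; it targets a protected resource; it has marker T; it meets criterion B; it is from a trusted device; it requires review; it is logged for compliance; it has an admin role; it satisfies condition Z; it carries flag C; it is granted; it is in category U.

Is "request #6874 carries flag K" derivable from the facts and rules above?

No

Forward chaining from the given facts derives: has a valid MFA token, is authenticated, is classified as L, is read-only, is tagged S, is from an internal IP, is rate-limited, satisfies condition N, has marker J, satisfies condition E, is audited, is elevated, is denied, is tagged D, is in state Y, satisfies condition P, is in state Q.
No rule has "it carries flag K" as its conclusion, and it is not among the given facts.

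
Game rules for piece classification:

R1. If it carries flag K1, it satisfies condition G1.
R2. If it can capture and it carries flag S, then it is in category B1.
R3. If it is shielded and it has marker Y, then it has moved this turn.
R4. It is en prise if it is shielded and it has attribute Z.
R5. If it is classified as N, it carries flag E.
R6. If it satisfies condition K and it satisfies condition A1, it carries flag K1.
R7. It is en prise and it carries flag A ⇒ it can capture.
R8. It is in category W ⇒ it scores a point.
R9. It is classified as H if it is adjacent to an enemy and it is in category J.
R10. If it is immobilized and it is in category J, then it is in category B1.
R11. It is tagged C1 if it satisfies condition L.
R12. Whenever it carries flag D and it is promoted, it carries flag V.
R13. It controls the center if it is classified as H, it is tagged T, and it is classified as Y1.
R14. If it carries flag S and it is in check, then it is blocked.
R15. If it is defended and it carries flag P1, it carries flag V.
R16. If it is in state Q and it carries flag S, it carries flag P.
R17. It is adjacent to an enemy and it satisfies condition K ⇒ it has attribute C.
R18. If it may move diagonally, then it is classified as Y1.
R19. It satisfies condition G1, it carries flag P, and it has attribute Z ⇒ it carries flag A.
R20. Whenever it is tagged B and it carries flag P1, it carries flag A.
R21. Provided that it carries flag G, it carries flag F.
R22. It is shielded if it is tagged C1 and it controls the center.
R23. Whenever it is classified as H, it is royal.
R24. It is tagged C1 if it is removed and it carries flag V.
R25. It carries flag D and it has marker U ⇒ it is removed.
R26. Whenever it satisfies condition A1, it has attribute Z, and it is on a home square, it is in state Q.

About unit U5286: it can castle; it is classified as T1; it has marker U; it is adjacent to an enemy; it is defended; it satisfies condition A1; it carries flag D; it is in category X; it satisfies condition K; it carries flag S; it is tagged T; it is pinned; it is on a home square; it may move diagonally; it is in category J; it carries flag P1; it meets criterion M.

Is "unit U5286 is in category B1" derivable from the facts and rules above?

Forward chaining from the given facts derives: carries flag K1, is classified as H, carries flag V, has attribute C, is classified as Y1, is royal, is removed, satisfies condition G1, controls the center, is tagged C1, is shielded.
Rules concluding "it is in category B1": R2 needs "it can capture"; R10 needs "it is immobilized" — none of these are established.

No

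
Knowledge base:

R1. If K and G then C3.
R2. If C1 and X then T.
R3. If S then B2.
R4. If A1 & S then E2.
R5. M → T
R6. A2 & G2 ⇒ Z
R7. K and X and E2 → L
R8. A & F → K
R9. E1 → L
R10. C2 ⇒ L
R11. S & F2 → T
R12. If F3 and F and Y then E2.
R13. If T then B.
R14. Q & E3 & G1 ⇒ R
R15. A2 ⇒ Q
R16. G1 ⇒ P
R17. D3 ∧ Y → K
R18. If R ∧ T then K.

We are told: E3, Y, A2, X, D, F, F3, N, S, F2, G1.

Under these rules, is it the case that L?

T  (by R11: S, F2)
E2  (by R12: F3, F, Y)
Q  (by R15: A2)
R  (by R14: Q, E3, G1)
K  (by R18: R, T)
L  (by R7: K, X, E2)

Yes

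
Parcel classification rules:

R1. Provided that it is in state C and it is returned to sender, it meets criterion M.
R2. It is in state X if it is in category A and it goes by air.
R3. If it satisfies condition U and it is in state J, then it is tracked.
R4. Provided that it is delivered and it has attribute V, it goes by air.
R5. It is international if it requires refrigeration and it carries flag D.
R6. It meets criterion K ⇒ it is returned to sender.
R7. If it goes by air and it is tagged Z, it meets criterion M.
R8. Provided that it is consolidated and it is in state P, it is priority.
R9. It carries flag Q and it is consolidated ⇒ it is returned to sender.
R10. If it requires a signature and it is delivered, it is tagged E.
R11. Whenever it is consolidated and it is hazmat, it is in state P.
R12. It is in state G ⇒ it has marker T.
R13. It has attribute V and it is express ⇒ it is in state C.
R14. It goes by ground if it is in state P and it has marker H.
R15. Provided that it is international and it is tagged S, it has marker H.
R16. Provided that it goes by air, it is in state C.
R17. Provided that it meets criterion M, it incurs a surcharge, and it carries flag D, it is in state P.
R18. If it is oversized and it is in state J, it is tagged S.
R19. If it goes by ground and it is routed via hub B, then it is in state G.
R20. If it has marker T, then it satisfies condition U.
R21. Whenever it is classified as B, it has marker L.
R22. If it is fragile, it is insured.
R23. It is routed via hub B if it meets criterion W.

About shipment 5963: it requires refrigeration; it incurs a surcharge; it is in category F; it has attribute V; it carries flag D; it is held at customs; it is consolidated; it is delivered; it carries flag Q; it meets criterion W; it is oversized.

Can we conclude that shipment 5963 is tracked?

No

Forward chaining from the given facts derives: goes by air, is international, is returned to sender, is in state C, is routed via hub B, meets criterion M, is in state P, is priority.
The only rule concluding "it is tracked" is R3, which needs "it satisfies condition U"; that is never established.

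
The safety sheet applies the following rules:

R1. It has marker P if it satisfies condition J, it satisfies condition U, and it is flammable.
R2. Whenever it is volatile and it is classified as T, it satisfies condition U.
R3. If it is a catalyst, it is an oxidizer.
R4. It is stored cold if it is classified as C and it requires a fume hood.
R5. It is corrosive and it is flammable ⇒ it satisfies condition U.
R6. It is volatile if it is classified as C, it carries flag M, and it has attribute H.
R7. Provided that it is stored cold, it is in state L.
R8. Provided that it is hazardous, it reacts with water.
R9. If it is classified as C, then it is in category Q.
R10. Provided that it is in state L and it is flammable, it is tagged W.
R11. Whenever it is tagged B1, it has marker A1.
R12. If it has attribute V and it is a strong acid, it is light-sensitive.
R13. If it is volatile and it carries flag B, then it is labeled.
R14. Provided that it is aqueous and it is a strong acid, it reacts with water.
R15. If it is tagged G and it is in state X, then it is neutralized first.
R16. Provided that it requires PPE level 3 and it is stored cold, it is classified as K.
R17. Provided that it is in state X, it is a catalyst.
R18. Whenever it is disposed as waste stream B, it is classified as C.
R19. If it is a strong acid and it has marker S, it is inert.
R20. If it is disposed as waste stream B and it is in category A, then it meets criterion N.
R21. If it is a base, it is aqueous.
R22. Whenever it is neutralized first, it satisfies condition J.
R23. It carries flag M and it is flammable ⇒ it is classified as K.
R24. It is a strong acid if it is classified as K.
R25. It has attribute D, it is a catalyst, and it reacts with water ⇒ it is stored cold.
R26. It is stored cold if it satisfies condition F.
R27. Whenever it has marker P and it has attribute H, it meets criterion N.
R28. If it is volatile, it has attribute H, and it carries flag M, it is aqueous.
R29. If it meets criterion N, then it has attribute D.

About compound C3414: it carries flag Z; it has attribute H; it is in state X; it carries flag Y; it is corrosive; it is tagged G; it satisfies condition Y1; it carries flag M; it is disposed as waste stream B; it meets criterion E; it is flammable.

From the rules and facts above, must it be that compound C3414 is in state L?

Yes

By R5 (it is corrosive, it is flammable): it satisfies condition U.
By R15 (it is tagged G, it is in state X): it is neutralized first.
By R17 (it is in state X): it is a catalyst.
By R18 (it is disposed as waste stream B): it is classified as C.
By R22 (it is neutralized first): it satisfies condition J.
By R23 (it carries flag M, it is flammable): it is classified as K.
By R24 (it is classified as K): it is a strong acid.
By R1 (it satisfies condition J, it satisfies condition U, it is flammable): it has marker P.
By R6 (it is classified as C, it carries flag M, it has attribute H): it is volatile.
By R27 (it has marker P, it has attribute H): it meets criterion N.
By R28 (it is volatile, it has attribute H, it carries flag M): it is aqueous.
By R29 (it meets criterion N): it has attribute D.
By R14 (it is aqueous, it is a strong acid): it reacts with water.
By R25 (it has attribute D, it is a catalyst, it reacts with water): it is stored cold.
By R7 (it is stored cold): it is in state L.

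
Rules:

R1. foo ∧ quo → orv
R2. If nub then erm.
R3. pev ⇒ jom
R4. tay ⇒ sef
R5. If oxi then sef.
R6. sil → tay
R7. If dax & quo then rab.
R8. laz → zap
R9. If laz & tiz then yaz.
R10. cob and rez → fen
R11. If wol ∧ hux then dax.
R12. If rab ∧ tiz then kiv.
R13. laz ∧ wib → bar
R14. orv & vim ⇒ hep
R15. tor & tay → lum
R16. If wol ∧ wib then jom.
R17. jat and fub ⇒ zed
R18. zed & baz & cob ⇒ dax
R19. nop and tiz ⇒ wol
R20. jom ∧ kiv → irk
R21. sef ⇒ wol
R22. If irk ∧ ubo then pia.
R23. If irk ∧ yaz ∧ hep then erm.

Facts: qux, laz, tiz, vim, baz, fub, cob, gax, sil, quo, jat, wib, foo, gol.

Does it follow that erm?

Yes

orv  (by R1: foo, quo)
tay  (by R6: sil)
yaz  (by R9: laz, tiz)
hep  (by R14: orv, vim)
zed  (by R17: jat, fub)
dax  (by R18: zed, baz, cob)
sef  (by R4: tay)
rab  (by R7: dax, quo)
kiv  (by R12: rab, tiz)
wol  (by R21: sef)
jom  (by R16: wol, wib)
irk  (by R20: jom, kiv)
erm  (by R23: irk, yaz, hep)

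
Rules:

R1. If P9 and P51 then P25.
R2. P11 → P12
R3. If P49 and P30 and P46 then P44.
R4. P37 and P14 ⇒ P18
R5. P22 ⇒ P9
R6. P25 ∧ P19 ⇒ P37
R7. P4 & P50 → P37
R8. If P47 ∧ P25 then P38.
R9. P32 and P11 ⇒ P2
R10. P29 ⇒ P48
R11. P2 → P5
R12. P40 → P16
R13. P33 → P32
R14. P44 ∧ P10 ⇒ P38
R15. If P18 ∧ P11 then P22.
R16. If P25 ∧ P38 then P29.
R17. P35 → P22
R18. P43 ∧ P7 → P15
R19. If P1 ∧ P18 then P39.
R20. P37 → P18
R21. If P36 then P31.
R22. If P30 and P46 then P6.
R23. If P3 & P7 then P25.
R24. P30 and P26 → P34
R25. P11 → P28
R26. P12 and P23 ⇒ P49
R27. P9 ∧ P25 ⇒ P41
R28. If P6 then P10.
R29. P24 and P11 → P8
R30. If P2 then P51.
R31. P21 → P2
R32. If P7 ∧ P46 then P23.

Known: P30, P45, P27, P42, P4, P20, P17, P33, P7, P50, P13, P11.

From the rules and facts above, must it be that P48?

No

Forward chaining from the given facts derives: P12, P37, P32, P18, P28, P2, P5, P22, P51, P9, P25, P41.
The only rule concluding P48 is R10, which needs P29; that is never established.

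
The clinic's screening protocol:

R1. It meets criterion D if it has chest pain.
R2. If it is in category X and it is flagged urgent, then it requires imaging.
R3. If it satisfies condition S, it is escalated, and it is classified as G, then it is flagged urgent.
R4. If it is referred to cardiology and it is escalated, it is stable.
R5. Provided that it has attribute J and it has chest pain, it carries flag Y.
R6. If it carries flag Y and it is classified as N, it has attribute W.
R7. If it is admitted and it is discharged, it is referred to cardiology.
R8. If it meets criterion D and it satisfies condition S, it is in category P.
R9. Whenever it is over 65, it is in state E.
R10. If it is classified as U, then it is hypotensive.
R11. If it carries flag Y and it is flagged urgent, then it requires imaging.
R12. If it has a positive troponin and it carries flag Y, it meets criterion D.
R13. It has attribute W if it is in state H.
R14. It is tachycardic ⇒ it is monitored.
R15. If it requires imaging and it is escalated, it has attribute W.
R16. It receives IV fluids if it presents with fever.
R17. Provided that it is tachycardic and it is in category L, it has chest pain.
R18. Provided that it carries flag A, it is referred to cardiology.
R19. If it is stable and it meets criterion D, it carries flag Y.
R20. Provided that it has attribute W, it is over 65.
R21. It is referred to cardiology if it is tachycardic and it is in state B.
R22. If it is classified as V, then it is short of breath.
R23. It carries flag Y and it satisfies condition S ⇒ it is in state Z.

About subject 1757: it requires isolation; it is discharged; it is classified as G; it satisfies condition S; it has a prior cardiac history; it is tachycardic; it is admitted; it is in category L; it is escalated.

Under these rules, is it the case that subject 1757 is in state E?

By R3 (it satisfies condition S, it is escalated, it is classified as G): it is flagged urgent.
By R7 (it is admitted, it is discharged): it is referred to cardiology.
By R17 (it is tachycardic, it is in category L): it has chest pain.
By R1 (it has chest pain): it meets criterion D.
By R4 (it is referred to cardiology, it is escalated): it is stable.
By R19 (it is stable, it meets criterion D): it carries flag Y.
By R11 (it carries flag Y, it is flagged urgent): it requires imaging.
By R15 (it requires imaging, it is escalated): it has attribute W.
By R20 (it has attribute W): it is over 65.
By R9 (it is over 65): it is in state E.

Yes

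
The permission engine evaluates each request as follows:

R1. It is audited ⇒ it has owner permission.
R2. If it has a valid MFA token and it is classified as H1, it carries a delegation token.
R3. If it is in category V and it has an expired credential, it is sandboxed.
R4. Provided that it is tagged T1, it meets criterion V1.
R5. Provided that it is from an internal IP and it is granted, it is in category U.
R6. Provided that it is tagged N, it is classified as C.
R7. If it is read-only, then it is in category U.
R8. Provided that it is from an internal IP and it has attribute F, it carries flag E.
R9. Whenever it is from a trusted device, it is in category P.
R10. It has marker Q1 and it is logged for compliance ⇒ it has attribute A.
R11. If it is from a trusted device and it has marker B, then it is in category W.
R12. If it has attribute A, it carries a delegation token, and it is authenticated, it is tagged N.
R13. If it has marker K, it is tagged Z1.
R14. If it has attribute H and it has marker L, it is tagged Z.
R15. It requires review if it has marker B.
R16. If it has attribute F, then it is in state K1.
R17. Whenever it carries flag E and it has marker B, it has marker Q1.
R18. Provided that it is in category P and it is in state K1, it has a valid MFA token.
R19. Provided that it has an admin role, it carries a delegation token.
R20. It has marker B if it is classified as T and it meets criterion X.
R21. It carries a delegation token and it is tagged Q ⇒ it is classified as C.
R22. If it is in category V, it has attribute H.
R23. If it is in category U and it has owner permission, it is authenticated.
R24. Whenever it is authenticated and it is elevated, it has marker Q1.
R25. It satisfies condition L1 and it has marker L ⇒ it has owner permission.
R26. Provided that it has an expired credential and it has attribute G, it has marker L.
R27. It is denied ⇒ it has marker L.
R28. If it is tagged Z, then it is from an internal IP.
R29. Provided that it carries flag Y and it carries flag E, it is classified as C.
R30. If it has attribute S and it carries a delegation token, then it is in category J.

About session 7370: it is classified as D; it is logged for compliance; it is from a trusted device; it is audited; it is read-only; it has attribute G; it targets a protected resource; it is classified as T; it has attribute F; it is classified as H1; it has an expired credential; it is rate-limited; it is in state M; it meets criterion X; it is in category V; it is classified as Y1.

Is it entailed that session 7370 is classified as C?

Yes

By R1 (it is audited): it has owner permission.
By R7 (it is read-only): it is in category U.
By R9 (it is from a trusted device): it is in category P.
By R16 (it has attribute F): it is in state K1.
By R18 (it is in category P, it is in state K1): it has a valid MFA token.
By R20 (it is classified as T, it meets criterion X): it has marker B.
By R22 (it is in category V): it has attribute H.
By R23 (it is in category U, it has owner permission): it is authenticated.
By R26 (it has an expired credential, it has attribute G): it has marker L.
By R2 (it has a valid MFA token, it is classified as H1): it carries a delegation token.
By R14 (it has attribute H, it has marker L): it is tagged Z.
By R28 (it is tagged Z): it is from an internal IP.
By R8 (it is from an internal IP, it has attribute F): it carries flag E.
By R17 (it carries flag E, it has marker B): it has marker Q1.
By R10 (it has marker Q1, it is logged for compliance): it has attribute A.
By R12 (it has attribute A, it carries a delegation token, it is authenticated): it is tagged N.
By R6 (it is tagged N): it is classified as C.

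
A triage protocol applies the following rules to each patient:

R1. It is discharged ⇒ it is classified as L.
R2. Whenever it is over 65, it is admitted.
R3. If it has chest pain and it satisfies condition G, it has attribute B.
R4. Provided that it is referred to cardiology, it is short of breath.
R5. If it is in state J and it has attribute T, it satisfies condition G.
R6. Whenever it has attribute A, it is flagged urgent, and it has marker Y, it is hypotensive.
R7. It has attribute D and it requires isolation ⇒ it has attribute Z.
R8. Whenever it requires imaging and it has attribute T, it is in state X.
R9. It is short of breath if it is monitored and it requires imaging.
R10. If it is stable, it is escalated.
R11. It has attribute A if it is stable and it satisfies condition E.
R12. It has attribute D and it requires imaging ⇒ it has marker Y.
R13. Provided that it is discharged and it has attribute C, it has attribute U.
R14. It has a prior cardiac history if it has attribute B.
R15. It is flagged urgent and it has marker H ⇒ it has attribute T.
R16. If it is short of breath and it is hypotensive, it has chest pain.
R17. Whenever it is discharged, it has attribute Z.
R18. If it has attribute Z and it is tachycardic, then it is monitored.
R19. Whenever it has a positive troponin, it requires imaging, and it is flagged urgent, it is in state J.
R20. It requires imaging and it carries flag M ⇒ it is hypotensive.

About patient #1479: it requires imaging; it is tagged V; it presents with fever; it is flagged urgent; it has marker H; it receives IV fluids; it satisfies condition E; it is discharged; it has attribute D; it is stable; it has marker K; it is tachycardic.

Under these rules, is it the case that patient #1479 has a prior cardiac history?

Forward chaining from the given facts derives: is classified as L, is escalated, has attribute A, has marker Y, has attribute T, has attribute Z, is monitored, is hypotensive, is in state X, is short of breath, has chest pain.
The only rule concluding "it has a prior cardiac history" is R14, which needs "it has attribute B"; that is never established.

No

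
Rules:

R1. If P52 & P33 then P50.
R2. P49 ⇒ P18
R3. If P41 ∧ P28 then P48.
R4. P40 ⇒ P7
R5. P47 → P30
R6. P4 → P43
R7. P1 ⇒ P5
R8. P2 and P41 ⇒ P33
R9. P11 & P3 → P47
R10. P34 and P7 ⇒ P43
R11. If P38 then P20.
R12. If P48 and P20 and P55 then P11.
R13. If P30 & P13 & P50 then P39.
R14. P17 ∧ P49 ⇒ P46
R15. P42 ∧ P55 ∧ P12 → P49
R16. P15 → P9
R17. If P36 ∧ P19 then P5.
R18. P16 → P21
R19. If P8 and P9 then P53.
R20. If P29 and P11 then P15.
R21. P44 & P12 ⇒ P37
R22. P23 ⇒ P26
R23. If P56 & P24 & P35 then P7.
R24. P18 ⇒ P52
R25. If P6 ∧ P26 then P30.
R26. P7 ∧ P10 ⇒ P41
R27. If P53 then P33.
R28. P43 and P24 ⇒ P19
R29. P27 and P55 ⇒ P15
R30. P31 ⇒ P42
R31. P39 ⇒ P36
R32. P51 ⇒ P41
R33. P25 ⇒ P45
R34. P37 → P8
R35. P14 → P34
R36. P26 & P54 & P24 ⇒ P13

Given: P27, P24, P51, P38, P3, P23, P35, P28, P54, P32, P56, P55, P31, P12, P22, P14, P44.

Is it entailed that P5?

Yes

P20  (by R11: P38)
P37  (by R21: P44, P12)
P26  (by R22: P23)
P7  (by R23: P56, P24, P35)
P15  (by R29: P27, P55)
P42  (by R30: P31)
P41  (by R32: P51)
P8  (by R34: P37)
P34  (by R35: P14)
P13  (by R36: P26, P54, P24)
P48  (by R3: P41, P28)
P43  (by R10: P34, P7)
P11  (by R12: P48, P20, P55)
P49  (by R15: P42, P55, P12)
P9  (by R16: P15)
P53  (by R19: P8, P9)
P33  (by R27: P53)
P19  (by R28: P43, P24)
P18  (by R2: P49)
P47  (by R9: P11, P3)
P52  (by R24: P18)
P50  (by R1: P52, P33)
P30  (by R5: P47)
P39  (by R13: P30, P13, P50)
P36  (by R31: P39)
P5  (by R17: P36, P19)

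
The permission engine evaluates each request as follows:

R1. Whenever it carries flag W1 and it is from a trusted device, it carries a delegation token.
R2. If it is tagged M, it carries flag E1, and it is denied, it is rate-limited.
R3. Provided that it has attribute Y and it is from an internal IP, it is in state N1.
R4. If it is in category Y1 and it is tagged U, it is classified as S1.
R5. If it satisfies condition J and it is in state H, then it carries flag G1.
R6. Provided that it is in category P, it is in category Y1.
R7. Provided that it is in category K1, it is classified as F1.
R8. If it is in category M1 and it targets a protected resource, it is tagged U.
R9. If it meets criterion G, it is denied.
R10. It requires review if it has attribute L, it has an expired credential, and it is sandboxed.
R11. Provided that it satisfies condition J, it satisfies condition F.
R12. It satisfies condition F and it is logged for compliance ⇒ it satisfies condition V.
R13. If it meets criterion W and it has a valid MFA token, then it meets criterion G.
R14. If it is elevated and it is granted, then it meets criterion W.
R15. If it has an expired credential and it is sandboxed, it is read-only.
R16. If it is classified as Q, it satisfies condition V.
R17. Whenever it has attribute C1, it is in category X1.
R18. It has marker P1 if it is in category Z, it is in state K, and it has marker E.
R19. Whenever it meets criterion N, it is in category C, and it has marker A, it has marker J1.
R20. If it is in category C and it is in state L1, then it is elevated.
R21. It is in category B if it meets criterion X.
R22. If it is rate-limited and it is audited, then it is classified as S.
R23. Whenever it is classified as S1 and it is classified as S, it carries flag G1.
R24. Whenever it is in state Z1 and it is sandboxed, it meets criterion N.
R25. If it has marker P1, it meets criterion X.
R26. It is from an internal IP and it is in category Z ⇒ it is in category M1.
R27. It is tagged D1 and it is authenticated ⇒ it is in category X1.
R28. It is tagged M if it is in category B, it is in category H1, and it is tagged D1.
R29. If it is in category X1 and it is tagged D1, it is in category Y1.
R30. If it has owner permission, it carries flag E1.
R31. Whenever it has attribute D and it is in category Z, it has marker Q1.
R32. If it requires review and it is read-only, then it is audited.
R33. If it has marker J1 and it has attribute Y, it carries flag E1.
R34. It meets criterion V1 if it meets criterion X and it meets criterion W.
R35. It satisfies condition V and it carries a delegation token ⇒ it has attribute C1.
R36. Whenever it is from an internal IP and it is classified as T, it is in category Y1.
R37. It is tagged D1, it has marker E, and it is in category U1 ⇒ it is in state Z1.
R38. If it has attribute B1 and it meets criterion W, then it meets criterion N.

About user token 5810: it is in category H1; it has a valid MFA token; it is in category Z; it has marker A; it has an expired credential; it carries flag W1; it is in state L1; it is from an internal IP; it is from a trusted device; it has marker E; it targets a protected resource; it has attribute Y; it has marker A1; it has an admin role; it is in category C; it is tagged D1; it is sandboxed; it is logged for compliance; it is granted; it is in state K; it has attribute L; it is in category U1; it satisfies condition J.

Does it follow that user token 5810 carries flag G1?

By R1 (it carries flag W1, it is from a trusted device): it carries a delegation token.
By R10 (it has attribute L, it has an expired credential, it is sandboxed): it requires review.
By R11 (it satisfies condition J): it satisfies condition F.
By R12 (it satisfies condition F, it is logged for compliance): it satisfies condition V.
By R15 (it has an expired credential, it is sandboxed): it is read-only.
By R18 (it is in category Z, it is in state K, it has marker E): it has marker P1.
By R20 (it is in category C, it is in state L1): it is elevated.
By R25 (it has marker P1): it meets criterion X.
By R26 (it is from an internal IP, it is in category Z): it is in category M1.
By R32 (it requires review, it is read-only): it is audited.
By R35 (it satisfies condition V, it carries a delegation token): it has attribute C1.
By R37 (it is tagged D1, it has marker E, it is in category U1): it is in state Z1.
By R8 (it is in category M1, it targets a protected resource): it is tagged U.
By R14 (it is elevated, it is granted): it meets criterion W.
By R17 (it has attribute C1): it is in category X1.
By R21 (it meets criterion X): it is in category B.
By R24 (it is in state Z1, it is sandboxed): it meets criterion N.
By R28 (it is in category B, it is in category H1, it is tagged D1): it is tagged M.
By R29 (it is in category X1, it is tagged D1): it is in category Y1.
By R4 (it is in category Y1, it is tagged U): it is classified as S1.
By R13 (it meets criterion W, it has a valid MFA token): it meets criterion G.
By R19 (it meets criterion N, it is in category C, it has marker A): it has marker J1.
By R33 (it has marker J1, it has attribute Y): it carries flag E1.
By R9 (it meets criterion G): it is denied.
By R2 (it is tagged M, it carries flag E1, it is denied): it is rate-limited.
By R22 (it is rate-limited, it is audited): it is classified as S.
By R23 (it is classified as S1, it is classified as S): it carries flag G1.

Yes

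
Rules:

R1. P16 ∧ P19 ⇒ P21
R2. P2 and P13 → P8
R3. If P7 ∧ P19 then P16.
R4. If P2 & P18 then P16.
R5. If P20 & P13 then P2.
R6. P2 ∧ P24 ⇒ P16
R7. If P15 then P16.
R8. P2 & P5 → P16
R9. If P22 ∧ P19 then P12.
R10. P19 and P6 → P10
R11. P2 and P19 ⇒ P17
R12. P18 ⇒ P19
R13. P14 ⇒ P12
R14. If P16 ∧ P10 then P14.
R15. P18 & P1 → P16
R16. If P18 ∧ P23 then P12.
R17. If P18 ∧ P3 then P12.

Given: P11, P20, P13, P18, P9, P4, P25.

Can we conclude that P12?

Forward chaining from the given facts derives: P2, P19, P8, P16, P17, P21.
Rules concluding P12: R9 needs P22; R13 needs P14; R16 needs P23; R17 needs P3 — none of these are established.

No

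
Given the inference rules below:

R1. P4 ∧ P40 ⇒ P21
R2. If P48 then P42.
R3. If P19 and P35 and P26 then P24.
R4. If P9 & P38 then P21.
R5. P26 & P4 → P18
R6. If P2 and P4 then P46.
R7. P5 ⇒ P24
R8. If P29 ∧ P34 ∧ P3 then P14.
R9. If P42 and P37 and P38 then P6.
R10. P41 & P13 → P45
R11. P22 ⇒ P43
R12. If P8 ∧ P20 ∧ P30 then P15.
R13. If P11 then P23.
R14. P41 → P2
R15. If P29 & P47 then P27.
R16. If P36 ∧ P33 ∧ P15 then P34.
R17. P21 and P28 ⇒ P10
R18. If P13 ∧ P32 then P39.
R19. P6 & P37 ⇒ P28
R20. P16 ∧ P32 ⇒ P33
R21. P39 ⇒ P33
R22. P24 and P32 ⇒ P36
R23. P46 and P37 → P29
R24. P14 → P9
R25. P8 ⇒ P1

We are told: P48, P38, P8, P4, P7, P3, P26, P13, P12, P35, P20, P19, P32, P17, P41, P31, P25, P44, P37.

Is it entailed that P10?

Forward chaining from the given facts derives: P42, P24, P18, P6, P45, P2, P39, P28, P33, P36, P1, P46, P29.
The only rule concluding P10 is R17, which needs P21; that is never established.

No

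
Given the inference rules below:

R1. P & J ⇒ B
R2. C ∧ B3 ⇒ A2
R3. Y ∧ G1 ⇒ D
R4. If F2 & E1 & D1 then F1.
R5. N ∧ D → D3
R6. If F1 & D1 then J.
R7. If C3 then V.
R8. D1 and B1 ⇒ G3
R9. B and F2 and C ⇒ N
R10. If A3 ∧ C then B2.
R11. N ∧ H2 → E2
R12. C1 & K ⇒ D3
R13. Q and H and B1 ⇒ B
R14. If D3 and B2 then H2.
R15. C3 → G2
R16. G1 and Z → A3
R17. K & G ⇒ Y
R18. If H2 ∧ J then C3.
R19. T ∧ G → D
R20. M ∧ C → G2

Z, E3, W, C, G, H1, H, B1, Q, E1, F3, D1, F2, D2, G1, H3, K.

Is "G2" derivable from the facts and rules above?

Yes

F1  (by R4: F2, E1, D1)
J  (by R6: F1, D1)
B  (by R13: Q, H, B1)
A3  (by R16: G1, Z)
Y  (by R17: K, G)
D  (by R3: Y, G1)
N  (by R9: B, F2, C)
B2  (by R10: A3, C)
D3  (by R5: N, D)
H2  (by R14: D3, B2)
C3  (by R18: H2, J)
G2  (by R15: C3)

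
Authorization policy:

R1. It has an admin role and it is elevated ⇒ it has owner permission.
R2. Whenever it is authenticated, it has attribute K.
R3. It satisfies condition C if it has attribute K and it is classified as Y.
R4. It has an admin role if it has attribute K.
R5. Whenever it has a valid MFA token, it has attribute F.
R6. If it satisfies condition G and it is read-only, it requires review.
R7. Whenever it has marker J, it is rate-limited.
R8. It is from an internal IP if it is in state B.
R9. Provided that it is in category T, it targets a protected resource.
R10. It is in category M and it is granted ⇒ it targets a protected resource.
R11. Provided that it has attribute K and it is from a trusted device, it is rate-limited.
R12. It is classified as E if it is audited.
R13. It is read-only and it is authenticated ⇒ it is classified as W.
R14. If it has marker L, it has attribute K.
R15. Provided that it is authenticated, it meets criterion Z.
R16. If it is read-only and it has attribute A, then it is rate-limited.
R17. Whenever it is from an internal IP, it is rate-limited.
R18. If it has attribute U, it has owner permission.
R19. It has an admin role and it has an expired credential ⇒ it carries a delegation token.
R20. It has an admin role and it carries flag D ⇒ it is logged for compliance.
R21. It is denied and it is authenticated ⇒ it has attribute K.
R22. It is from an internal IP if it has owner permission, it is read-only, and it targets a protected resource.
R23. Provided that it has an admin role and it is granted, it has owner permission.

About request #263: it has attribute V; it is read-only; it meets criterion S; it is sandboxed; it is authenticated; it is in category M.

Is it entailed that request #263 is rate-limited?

No

Forward chaining from the given facts derives: has attribute K, has an admin role, is classified as W, meets criterion Z.
Rules concluding "it is rate-limited": R7 needs "it has marker J"; R11 needs "it is from a trusted device"; R16 needs "it has attribute A"; R17 needs "it is from an internal IP" — none of these are established.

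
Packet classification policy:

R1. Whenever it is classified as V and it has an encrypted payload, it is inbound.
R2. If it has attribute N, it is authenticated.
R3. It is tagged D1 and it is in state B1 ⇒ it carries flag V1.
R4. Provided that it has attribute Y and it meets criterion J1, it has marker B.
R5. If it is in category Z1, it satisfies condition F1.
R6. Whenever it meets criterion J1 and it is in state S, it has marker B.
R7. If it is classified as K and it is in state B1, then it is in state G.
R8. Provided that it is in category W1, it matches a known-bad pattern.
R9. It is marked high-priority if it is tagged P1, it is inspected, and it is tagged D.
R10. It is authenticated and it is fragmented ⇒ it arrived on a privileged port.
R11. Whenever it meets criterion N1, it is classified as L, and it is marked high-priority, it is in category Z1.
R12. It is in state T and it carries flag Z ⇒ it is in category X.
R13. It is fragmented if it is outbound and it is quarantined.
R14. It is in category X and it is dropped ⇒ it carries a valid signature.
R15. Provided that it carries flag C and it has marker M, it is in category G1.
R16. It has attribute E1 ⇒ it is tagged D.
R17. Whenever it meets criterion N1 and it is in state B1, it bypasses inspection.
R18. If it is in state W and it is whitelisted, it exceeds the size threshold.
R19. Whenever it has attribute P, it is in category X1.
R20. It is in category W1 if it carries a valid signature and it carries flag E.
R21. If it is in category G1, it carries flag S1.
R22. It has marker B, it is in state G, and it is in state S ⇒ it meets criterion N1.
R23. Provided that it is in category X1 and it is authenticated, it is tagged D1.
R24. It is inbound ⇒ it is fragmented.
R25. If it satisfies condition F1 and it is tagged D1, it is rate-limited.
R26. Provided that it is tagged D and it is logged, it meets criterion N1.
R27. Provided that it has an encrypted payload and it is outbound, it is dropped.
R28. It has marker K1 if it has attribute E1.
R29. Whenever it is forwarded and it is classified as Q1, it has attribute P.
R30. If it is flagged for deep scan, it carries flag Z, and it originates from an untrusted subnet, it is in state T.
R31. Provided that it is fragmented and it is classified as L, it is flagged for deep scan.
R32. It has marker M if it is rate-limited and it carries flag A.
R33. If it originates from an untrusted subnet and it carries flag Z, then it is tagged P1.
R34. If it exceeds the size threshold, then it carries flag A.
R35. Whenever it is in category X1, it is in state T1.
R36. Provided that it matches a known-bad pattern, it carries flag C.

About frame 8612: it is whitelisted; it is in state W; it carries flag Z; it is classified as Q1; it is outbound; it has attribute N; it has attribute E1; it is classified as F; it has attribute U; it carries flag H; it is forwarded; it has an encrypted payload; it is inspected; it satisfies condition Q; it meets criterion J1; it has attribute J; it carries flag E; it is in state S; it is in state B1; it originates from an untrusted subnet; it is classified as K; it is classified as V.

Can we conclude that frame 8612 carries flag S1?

Forward chaining from the given facts derives: is inbound, is authenticated, has marker B, is in state G, is tagged D, exceeds the size threshold, meets criterion N1, is fragmented, is dropped, has marker K1, has attribute P, is tagged P1, carries flag A, is marked high-priority, arrived on a privileged port, bypasses inspection, is in category X1, is tagged D1, is in state T1, carries flag V1.
The only rule concluding "it carries flag S1" is R21, which needs "it is in category G1"; that is never established.

No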